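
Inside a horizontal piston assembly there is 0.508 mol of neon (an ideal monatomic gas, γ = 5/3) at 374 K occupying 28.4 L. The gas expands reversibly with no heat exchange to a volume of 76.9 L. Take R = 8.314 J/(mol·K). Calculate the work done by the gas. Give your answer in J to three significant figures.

W ≈ 1150 J

Adiabatic: TV^(γ−1) = const with γ = 5/3.
T₂ = T₁ (V₁/V₂)^(γ−1) = 374 × (28.4/76.9)^0.667 = 374 × 0.5147 = 192.5 K.
W_by = nCᵥ(T₁ − T₂) = (0.508)(12.47)(374 − 192.5) = 1150 J.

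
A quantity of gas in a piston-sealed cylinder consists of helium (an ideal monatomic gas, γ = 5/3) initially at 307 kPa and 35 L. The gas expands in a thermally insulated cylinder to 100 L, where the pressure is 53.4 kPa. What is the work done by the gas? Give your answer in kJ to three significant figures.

Adiabatic: W = (P₁V₁ − P₂V₂)/(γ − 1) with γ = 5/3.
P₁V₁ = 10745 J, P₂V₂ = 5340 J.
W = (10745 − 5340) / 0.6667 = 8107 J.

W ≈ 8.11 kJ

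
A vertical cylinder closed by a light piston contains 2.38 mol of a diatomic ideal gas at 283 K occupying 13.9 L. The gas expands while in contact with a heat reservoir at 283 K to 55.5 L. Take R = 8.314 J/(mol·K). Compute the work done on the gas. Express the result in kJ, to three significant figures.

W ≈ -7.75 kJ

Isothermal: W = nRT ln(V₂/V₁).
W = (2.38)(8.314)(283) × ln(55.5/13.9)
  = 5600 × 1.384
W_by_gas = 7753 J; work on gas = −W_by = -7753 J.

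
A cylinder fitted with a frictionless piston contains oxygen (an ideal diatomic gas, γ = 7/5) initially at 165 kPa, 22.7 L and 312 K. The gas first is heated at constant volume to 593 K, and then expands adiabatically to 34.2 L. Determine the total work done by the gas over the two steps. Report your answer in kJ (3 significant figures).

W_total ≈ 2.69 kJ

Step 1 (isochoric): W = 0 (constant volume).
After step 1: P = 313.6 kPa (V unchanged).
Step 2 (adiabatic): W = (P₁V₁ − P₂V₂)/(γ−1) = (7119 − 6042)/0.4 = 2691 J.
W_total = 0 + 2691 = 2691 J.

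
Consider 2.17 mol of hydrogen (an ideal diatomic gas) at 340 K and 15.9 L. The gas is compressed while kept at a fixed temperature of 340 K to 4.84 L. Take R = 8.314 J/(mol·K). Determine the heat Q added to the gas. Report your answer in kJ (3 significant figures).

Q ≈ -7.30 kJ

Isothermal ⇒ ΔU = 0, so Q = W = nRT ln(V₂/V₁).
Q = (2.17)(8.314)(340) ln(4.84/15.9) = 6134 × -1.189 = -7296 J.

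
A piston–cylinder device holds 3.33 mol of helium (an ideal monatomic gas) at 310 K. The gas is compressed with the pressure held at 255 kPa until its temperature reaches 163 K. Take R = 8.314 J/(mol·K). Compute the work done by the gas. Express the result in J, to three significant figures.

W ≈ -4070 J

Isobaric: W = P ΔV = nR ΔT.
W = (3.33)(8.314)(163 − 310) = -4070 J.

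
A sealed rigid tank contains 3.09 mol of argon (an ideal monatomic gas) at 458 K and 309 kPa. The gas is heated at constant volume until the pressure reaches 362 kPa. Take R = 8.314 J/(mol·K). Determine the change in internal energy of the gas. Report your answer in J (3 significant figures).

ΔU ≈ 3030 J

Constant volume ⇒ W = 0, so Q = ΔU = nCᵥΔT with Cᵥ = 3R/2 = 12.47 J/(mol·K).
At constant V, T₂/T₁ = P₂/P₁ ⇒ ΔT = T₁(P₂/P₁ − 1) = 458·(362/309 − 1) = 78.56 K.
ΔU = (3.09)(12.47)(78.56) = 3027 J.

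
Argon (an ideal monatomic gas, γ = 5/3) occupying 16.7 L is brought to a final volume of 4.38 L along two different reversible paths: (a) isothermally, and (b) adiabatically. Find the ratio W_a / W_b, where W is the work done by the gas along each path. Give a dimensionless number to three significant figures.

Path (a) isothermal: W = P₁V₁ ln(V₂/V₁) → W_a/(P₁V₁) = -1.338.
Path (b) adiabatic: W = P₁V₁(1 − (V₁/V₂)^(γ−1))/(γ−1) → W_b/(P₁V₁) = -2.161.
W_a / W_b = -1.338 / -2.161 = 0.6194.

W_a / W_b ≈ 0.619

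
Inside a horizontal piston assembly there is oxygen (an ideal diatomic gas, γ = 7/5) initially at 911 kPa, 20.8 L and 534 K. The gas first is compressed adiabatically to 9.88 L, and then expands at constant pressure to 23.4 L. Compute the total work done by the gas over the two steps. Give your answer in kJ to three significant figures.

W_total ≈ 18.5 kJ

Step 1 (adiabatic): W = (P₁V₁ − P₂V₂)/(γ−1) = (18949 − 25521)/0.4 = -16431 J.
After step 1: P = 2583 kPa, V = 9.88 L, T = 719.2 K.
Step 2 (isobaric): W = PΔV = (2583 kPa)(23.4 − 9.88 L) = 34924 J.
W_total = -16431 + 34924 = 18493 J.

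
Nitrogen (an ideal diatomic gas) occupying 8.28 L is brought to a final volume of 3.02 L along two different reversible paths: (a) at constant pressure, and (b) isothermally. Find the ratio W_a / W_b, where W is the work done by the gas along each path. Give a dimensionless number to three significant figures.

Path (a) isobaric: W = P₁(V₂ − V₁) → W_a/(P₁V₁) = -0.6353.
Path (b) isothermal: W = P₁V₁ ln(V₂/V₁) → W_b/(P₁V₁) = -1.009.
W_a / W_b = -0.6353 / -1.009 = 0.6299.

W_a / W_b ≈ 0.630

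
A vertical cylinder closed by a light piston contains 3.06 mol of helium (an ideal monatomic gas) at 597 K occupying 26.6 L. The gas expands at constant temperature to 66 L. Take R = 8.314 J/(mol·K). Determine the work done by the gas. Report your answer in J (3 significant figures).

Isothermal: W = nRT ln(V₂/V₁).
W = (3.06)(8.314)(597) × ln(66/26.6)
  = 15188 × 0.9087
W_by_gas = 13802 J.

W ≈ 13800 J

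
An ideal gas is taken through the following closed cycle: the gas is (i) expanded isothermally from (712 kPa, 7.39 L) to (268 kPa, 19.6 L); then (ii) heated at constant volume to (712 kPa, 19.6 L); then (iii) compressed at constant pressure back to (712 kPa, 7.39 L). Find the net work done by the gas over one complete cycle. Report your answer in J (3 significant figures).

W_net ≈ -3560 J

Leg (i): W = PᵢVᵢ ln(V_f/Vᵢ) = (5262) ln(19.6/7.39) = 5132 J.
Leg (ii): W = 0.
Leg (iii): W = PΔV = (712)(7.39 − 19.6) = -8694 J.
W_net = 5132 − 8694 = -3561 J.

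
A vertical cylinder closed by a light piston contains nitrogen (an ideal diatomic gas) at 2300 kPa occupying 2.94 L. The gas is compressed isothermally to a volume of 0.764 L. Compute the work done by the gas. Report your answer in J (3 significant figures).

W ≈ -9110 J

Isothermal: W = nRT ln(V₂/V₁) = P₁V₁ ln(V₂/V₁).
P₁V₁ = (2300 kPa)(2.94 L) = 6762 J.
W = 6762 × ln(0.764/2.94) = 6762 × -1.348
W_by_gas = -9112 J.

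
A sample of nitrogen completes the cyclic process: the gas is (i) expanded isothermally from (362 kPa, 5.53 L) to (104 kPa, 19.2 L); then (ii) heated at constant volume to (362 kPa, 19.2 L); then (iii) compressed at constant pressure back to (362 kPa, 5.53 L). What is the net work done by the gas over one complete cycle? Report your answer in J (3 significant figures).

Leg (i): W = PᵢVᵢ ln(V_f/Vᵢ) = (2002) ln(19.2/5.53) = 2492 J.
Leg (ii): W = 0.
Leg (iii): W = PΔV = (362)(5.53 − 19.2) = -4949 J.
W_net = 2492 − 4949 = -2457 J.

W_net ≈ -2460 J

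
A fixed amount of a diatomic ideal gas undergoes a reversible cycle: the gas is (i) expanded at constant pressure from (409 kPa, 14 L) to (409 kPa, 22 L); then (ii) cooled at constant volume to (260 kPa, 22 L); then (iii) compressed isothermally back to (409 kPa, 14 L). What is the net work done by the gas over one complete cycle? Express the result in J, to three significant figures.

Leg (i): W = PΔV = (409)(22 − 14) = 3272 J.
Leg (ii): W = 0.
Leg (iii): W = PᵢVᵢ ln(V_f/Vᵢ) = (5720) ln(14/22) = -2585 J.
W_net = 3272 − 2585 = 686.6 J.

W_net ≈ 687 J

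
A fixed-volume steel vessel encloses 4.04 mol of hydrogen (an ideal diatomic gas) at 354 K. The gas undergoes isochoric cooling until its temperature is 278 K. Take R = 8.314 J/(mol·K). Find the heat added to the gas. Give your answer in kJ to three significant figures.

Q ≈ -6.38 kJ

Constant volume ⇒ W = 0, so Q = ΔU = nCᵥΔT with Cᵥ = 5R/2 = 20.79 J/(mol·K).
ΔU = (4.04)(20.79)(278 − 354) = -6382 J.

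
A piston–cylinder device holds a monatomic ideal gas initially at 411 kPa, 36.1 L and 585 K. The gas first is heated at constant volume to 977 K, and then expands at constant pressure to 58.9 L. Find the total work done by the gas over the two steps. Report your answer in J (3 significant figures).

Step 1 (isochoric): W = 0 (constant volume).
After step 1: P = 686.4 kPa (V unchanged).
Step 2 (isobaric): W = PΔV = (686.4 kPa)(58.9 − 36.1 L) = 15650 J.
W_total = 0 + 15650 = 15650 J.

W_total ≈ 15700 J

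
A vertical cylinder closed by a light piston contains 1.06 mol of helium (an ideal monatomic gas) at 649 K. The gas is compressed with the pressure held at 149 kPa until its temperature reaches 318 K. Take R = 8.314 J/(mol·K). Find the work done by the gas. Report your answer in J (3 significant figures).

W ≈ -2920 J

Isobaric: W = P ΔV = nR ΔT.
W = (1.06)(8.314)(318 − 649) = -2917 J.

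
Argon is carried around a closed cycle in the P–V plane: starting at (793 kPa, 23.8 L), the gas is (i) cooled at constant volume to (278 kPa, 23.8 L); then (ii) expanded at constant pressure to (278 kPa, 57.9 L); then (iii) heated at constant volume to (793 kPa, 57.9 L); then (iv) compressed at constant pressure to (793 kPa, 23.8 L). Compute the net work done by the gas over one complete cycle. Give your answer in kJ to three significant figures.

W_net ≈ -17.6 kJ

Constant-volume legs do no work.
W(ii) = (278)(57.9 − 23.8) = 9480 J; W(iv) = (793)(23.8 − 57.9) = -27041 J.
W_net = 9480 − 27041 = -17561 J (the counter-clockwise enclosed area).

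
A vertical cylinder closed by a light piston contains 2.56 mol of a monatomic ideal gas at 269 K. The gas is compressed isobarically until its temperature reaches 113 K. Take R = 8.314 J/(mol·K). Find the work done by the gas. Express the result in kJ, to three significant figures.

Isobaric: W = P ΔV = nR ΔT.
W = (2.56)(8.314)(113 − 269) = -3320 J.

W ≈ -3.32 kJ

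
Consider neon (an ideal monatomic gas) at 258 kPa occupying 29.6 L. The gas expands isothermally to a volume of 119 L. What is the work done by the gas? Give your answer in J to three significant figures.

Isothermal: W = nRT ln(V₂/V₁) = P₁V₁ ln(V₂/V₁).
P₁V₁ = (258 kPa)(29.6 L) = 7637 J.
W = 7637 × ln(119/29.6) = 7637 × 1.391
W_by_gas = 10625 J.

W ≈ 10600 J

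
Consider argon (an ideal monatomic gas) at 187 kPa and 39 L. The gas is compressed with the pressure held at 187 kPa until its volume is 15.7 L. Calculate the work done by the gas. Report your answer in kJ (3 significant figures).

W ≈ -4.36 kJ

Isobaric: W = P ΔV.
W = (187 kPa)(15.7 − 39 L) = (187)(-23.3) = -4357 J.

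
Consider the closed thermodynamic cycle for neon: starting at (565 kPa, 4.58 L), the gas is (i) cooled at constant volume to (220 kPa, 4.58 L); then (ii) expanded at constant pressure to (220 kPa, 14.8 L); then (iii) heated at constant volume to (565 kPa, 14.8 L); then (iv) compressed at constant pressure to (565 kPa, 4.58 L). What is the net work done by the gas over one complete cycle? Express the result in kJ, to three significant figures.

Constant-volume legs do no work.
W(ii) = (220)(14.8 − 4.58) = 2248 J; W(iv) = (565)(4.58 − 14.8) = -5774 J.
W_net = 2248 − 5774 = -3526 J (the counter-clockwise enclosed area).

W_net ≈ -3.53 kJ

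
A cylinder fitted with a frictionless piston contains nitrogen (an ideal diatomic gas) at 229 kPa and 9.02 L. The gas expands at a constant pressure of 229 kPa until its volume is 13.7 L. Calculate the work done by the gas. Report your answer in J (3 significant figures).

W ≈ 1070 J

Isobaric: W = P ΔV.
W = (229 kPa)(13.7 − 9.02 L) = (229)(4.68) = 1072 J.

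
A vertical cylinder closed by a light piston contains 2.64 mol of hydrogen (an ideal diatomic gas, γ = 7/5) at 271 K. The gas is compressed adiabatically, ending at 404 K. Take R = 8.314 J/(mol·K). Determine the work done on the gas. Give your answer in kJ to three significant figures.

W ≈ 7.30 kJ

Adiabatic ⇒ Q = 0, so W_by = −ΔU = nCᵥ(T₁ − T₂).
Cᵥ = 5R/2 = 20.79 J/(mol·K).
W = (2.64)(20.79)(271 − 404) = -7298 J.
Work on gas = −W_by = 7298 J.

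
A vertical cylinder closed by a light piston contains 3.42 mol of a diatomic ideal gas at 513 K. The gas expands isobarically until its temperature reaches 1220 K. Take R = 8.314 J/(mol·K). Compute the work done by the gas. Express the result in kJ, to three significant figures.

W ≈ 20.1 kJ

Isobaric: W = P ΔV = nR ΔT.
W = (3.42)(8.314)(1220 − 513) = 20103 J.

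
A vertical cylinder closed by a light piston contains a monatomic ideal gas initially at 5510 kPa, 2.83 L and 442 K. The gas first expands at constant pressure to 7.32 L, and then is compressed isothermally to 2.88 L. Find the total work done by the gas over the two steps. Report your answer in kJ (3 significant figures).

Step 1 (isobaric): W = PΔV = (5510 kPa)(7.32 − 2.83 L) = 24740 J.
After step 1: P = 5510 kPa, V = 7.32 L, T = 1143 K.
Step 2 (isothermal): W = P₁V₁ ln(V₂/V₁) = (40333) ln(2.88/7.32) = -37624 J.
W_total = 24740 − 37624 = -12884 J.

W_total ≈ -12.9 kJ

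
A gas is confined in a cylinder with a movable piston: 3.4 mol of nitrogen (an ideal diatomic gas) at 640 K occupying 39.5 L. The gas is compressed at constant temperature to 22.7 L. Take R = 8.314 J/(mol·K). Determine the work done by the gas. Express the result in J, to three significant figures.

Isothermal: W = nRT ln(V₂/V₁).
W = (3.4)(8.314)(640) × ln(22.7/39.5)
  = 18091 × -0.5539
W_by_gas = -10021 J.

W ≈ -10000 J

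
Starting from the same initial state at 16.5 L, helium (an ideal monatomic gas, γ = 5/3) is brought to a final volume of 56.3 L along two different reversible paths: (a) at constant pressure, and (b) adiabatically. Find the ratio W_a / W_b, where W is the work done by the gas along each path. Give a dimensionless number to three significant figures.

Path (a) isobaric: W = P₁(V₂ − V₁) → W_a/(P₁V₁) = 2.412.
Path (b) adiabatic: W = P₁V₁(1 − (V₁/V₂)^(γ−1))/(γ−1) → W_b/(P₁V₁) = 0.8382.
W_a / W_b = 2.412 / 0.8382 = 2.878.

W_a / W_b ≈ 2.88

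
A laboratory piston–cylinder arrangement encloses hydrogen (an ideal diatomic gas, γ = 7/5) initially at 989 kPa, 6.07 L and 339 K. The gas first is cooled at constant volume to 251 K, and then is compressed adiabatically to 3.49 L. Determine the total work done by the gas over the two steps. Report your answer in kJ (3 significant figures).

W_total ≈ -2.75 kJ

Step 1 (isochoric): W = 0 (constant volume).
After step 1: P = 732.3 kPa (V unchanged).
Step 2 (adiabatic): W = (P₁V₁ − P₂V₂)/(γ−1) = (4445 − 5546)/0.4 = -2754 J.
W_total = 0 − 2754 = -2754 J.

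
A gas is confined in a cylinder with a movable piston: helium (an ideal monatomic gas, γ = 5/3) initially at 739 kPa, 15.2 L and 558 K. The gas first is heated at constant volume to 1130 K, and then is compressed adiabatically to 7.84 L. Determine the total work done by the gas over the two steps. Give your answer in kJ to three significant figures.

Step 1 (isochoric): W = 0 (constant volume).
After step 1: P = 1497 kPa (V unchanged).
Step 2 (adiabatic): W = (P₁V₁ − P₂V₂)/(γ−1) = (22747 − 35369)/0.667 = -18932 J.
W_total = 0 − 18932 = -18932 J.

W_total ≈ -18.9 kJ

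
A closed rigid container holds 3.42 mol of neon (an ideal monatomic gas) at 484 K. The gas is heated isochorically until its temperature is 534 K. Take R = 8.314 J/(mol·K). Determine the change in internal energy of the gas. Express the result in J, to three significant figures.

Constant volume ⇒ W = 0, so Q = ΔU = nCᵥΔT with Cᵥ = 3R/2 = 12.47 J/(mol·K).
ΔU = (3.42)(12.47)(534 − 484) = 2133 J.

ΔU ≈ 2130 J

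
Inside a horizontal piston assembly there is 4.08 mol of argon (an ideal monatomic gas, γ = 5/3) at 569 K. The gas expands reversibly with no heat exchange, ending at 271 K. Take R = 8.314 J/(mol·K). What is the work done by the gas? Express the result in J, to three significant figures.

Adiabatic ⇒ Q = 0, so W_by = −ΔU = nCᵥ(T₁ − T₂).
Cᵥ = 3R/2 = 12.47 J/(mol·K).
W = (4.08)(12.47)(569 − 271) = 15163 J.

W ≈ 15200 J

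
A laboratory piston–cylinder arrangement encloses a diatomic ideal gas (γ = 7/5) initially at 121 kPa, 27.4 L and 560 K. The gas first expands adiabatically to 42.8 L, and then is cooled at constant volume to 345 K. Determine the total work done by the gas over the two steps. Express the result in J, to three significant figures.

W_total ≈ 1350 J

Step 1 (adiabatic): W = (P₁V₁ − P₂V₂)/(γ−1) = (3315 − 2774)/0.4 = 1354 J.
Step 2 (isochoric): W = 0 (constant volume).
W_total = 1354 + 0 = 1354 J.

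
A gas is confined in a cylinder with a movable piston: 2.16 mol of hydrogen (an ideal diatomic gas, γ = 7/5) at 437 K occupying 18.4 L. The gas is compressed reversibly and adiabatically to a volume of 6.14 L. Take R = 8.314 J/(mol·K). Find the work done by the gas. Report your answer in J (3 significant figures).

Adiabatic: TV^(γ−1) = const with γ = 7/5.
T₂ = T₁ (V₁/V₂)^(γ−1) = 437 × (18.4/6.14)^0.4 = 437 × 1.551 = 677.9 K.
W_by = nCᵥ(T₁ − T₂) = (2.16)(20.79)(437 − 677.9) = -10814 J.

W ≈ -10800 J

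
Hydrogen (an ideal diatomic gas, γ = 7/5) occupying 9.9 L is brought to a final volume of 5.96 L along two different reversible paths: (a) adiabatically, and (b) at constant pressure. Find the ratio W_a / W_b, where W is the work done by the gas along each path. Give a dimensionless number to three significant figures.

W_a / W_b ≈ 1.41

Path (a) adiabatic: W = P₁V₁(1 − (V₁/V₂)^(γ−1))/(γ−1) → W_a/(P₁V₁) = -0.5626.
Path (b) isobaric: W = P₁(V₂ − V₁) → W_b/(P₁V₁) = -0.398.
W_a / W_b = -0.5626 / -0.398 = 1.414.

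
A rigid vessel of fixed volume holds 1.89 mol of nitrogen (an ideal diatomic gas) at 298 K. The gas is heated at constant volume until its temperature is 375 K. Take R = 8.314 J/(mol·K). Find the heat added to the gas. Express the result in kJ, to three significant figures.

Q ≈ 3.02 kJ

Constant volume ⇒ W = 0, so Q = ΔU = nCᵥΔT with Cᵥ = 5R/2 = 20.79 J/(mol·K).
ΔU = (1.89)(20.79)(375 − 298) = 3025 J.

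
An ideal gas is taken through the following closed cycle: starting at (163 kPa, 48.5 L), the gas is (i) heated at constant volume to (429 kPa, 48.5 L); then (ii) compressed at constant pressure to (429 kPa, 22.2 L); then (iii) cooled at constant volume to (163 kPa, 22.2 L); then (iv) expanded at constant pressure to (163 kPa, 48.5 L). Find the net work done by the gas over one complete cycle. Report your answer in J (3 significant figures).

Constant-volume legs do no work.
W(ii) = (429)(22.2 − 48.5) = -11283 J; W(iv) = (163)(48.5 − 22.2) = 4287 J.
W_net = -11283 + 4287 = -6996 J (the counter-clockwise enclosed area).

W_net ≈ -7000 J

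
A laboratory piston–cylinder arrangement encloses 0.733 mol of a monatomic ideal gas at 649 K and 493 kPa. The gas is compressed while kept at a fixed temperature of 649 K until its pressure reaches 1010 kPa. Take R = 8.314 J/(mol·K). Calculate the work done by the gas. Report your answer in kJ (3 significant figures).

W ≈ -2.84 kJ

Isothermal process: W = nRT ln(V₂/V₁) = nRT ln(P₁/P₂).
W = (0.733)(8.314)(649) × ln(493/1010)
  = 3955 × ln(0.4881) = 3955 × -0.7172
W_by_gas = -2837 J.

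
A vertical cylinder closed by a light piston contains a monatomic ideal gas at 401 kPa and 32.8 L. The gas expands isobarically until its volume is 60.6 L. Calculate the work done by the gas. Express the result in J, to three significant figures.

W ≈ 11100 J

Isobaric: W = P ΔV.
W = (401 kPa)(60.6 − 32.8 L) = (401)(27.8) = 11148 J.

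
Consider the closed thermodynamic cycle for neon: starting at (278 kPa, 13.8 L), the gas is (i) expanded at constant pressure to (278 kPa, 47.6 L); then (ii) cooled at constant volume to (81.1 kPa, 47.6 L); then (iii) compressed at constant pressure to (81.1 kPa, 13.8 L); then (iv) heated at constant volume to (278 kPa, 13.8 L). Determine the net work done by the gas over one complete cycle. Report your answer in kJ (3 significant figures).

W_net ≈ 6.66 kJ

Constant-volume legs do no work.
W(i) = (278)(47.6 − 13.8) = 9396 J; W(iii) = (81.1)(13.8 − 47.6) = -2741 J.
W_net = 9396 − 2741 = 6655 J (the clockwise enclosed area).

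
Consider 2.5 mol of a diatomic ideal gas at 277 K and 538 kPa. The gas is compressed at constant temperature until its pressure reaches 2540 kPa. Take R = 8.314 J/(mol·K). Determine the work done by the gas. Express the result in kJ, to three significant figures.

W ≈ -8.94 kJ

Isothermal process: W = nRT ln(V₂/V₁) = nRT ln(P₁/P₂).
W = (2.5)(8.314)(277) × ln(538/2540)
  = 5757 × ln(0.2118) = 5757 × -1.552
W_by_gas = -8936 J.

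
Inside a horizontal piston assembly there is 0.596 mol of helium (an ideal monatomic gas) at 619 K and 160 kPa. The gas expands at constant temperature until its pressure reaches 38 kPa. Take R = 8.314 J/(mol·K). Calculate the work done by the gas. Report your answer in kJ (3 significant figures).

W ≈ 4.41 kJ

Isothermal process: W = nRT ln(V₂/V₁) = nRT ln(P₁/P₂).
W = (0.596)(8.314)(619) × ln(160/38)
  = 3067 × ln(4.211) = 3067 × 1.438
W_by_gas = 4409 J.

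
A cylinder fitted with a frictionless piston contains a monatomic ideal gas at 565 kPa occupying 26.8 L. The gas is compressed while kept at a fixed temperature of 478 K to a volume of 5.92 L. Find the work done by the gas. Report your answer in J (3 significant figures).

W ≈ -22900 J

Isothermal: W = nRT ln(V₂/V₁) = P₁V₁ ln(V₂/V₁).
P₁V₁ = (565 kPa)(26.8 L) = 15142 J.
W = 15142 × ln(5.92/26.8) = 15142 × -1.51
W_by_gas = -22865 J.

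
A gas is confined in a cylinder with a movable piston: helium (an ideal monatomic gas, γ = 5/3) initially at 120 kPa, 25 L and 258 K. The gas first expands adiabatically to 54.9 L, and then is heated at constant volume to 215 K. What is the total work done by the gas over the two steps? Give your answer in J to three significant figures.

Step 1 (adiabatic): W = (P₁V₁ − P₂V₂)/(γ−1) = (3000 − 1776)/0.667 = 1836 J.
Step 2 (isochoric): W = 0 (constant volume).
W_total = 1836 + 0 = 1836 J.

W_total ≈ 1840 J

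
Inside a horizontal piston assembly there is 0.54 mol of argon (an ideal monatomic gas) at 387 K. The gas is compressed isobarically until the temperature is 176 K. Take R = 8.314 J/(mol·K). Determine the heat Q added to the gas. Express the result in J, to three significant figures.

Isobaric: W = nRΔT = (0.54)(8.314)(-211) = -947.3 J.
ΔU = nCᵥΔT with Cᵥ = 3R/2: ΔU = (0.54)(12.47)(-211) = -1421 J.
Q = ΔU + W = -1421 − 947.3 = -2368 J.

Q ≈ -2370 J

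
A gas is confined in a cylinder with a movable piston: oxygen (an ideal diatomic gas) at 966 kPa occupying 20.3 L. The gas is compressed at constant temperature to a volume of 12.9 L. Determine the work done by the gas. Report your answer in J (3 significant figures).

W ≈ -8890 J

Isothermal: W = nRT ln(V₂/V₁) = P₁V₁ ln(V₂/V₁).
P₁V₁ = (966 kPa)(20.3 L) = 19610 J.
W = 19610 × ln(12.9/20.3) = 19610 × -0.4534
W_by_gas = -8891 J.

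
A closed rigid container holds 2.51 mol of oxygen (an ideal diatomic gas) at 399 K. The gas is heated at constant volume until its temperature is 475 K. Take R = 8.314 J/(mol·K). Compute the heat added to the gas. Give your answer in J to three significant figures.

Q ≈ 3960 J

Constant volume ⇒ W = 0, so Q = ΔU = nCᵥΔT with Cᵥ = 5R/2 = 20.79 J/(mol·K).
ΔU = (2.51)(20.79)(475 − 399) = 3965 J.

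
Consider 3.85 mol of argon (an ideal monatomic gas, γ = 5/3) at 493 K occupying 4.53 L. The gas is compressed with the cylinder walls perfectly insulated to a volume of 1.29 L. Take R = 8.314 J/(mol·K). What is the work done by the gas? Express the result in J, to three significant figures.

Adiabatic: TV^(γ−1) = const with γ = 5/3.
T₂ = T₁ (V₁/V₂)^(γ−1) = 493 × (4.53/1.29)^0.667 = 493 × 2.31 = 1139 K.
W_by = nCᵥ(T₁ − T₂) = (3.85)(12.47)(493 − 1139) = -31016 J.

W ≈ -31000 J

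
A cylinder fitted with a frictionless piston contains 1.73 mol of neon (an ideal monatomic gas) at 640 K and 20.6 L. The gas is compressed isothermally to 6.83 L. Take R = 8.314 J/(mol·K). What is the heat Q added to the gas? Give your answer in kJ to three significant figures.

Q ≈ -10.2 kJ

Isothermal ⇒ ΔU = 0, so Q = W = nRT ln(V₂/V₁).
Q = (1.73)(8.314)(640) ln(6.83/20.6) = 9205 × -1.104 = -10162 J.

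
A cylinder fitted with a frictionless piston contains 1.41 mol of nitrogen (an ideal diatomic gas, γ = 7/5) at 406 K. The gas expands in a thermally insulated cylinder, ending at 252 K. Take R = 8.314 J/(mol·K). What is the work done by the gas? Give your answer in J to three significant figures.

W ≈ 4510 J

Adiabatic ⇒ Q = 0, so W_by = −ΔU = nCᵥ(T₁ − T₂).
Cᵥ = 5R/2 = 20.79 J/(mol·K).
W = (1.41)(20.79)(406 − 252) = 4513 J.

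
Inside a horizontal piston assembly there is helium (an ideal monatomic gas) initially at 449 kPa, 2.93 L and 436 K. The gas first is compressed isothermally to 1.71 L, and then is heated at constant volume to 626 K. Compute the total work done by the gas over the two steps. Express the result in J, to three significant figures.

W_total ≈ -708 J

Step 1 (isothermal): W = P₁V₁ ln(V₂/V₁) = (1316) ln(1.71/2.93) = -708.4 J.
Step 2 (isochoric): W = 0 (constant volume).
W_total = -708.4 + 0 = -708.4 J.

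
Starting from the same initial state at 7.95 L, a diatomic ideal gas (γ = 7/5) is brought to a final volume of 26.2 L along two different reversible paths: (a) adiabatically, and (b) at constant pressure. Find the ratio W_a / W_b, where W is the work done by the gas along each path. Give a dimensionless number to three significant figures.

W_a / W_b ≈ 0.413

Path (a) adiabatic: W = P₁V₁(1 − (V₁/V₂)^(γ−1))/(γ−1) → W_a/(P₁V₁) = 0.9484.
Path (b) isobaric: W = P₁(V₂ − V₁) → W_b/(P₁V₁) = 2.296.
W_a / W_b = 0.9484 / 2.296 = 0.4132.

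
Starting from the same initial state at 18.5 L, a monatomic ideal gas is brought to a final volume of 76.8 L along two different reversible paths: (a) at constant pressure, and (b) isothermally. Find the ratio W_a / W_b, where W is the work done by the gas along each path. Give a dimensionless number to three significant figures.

W_a / W_b ≈ 2.21

Path (a) isobaric: W = P₁(V₂ − V₁) → W_a/(P₁V₁) = 3.151.
Path (b) isothermal: W = P₁V₁ ln(V₂/V₁) → W_b/(P₁V₁) = 1.423.
W_a / W_b = 3.151 / 1.423 = 2.214.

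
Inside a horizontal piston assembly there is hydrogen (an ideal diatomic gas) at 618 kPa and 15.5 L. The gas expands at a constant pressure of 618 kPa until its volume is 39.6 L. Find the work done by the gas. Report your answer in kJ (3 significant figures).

W ≈ 14.9 kJ

Isobaric: W = P ΔV.
W = (618 kPa)(39.6 − 15.5 L) = (618)(24.1) = 14894 J.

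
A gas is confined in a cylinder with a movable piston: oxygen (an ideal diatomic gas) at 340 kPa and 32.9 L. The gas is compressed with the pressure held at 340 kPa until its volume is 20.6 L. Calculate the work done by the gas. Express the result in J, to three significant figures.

Isobaric: W = P ΔV.
W = (340 kPa)(20.6 − 32.9 L) = (340)(-12.3) = -4182 J.

W ≈ -4180 J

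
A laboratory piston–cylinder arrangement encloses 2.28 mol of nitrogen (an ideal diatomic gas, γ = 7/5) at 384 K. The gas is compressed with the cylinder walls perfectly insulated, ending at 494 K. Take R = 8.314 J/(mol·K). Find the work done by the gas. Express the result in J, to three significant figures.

W ≈ -5210 J

Adiabatic ⇒ Q = 0, so W_by = −ΔU = nCᵥ(T₁ − T₂).
Cᵥ = 5R/2 = 20.79 J/(mol·K).
W = (2.28)(20.79)(384 − 494) = -5213 J.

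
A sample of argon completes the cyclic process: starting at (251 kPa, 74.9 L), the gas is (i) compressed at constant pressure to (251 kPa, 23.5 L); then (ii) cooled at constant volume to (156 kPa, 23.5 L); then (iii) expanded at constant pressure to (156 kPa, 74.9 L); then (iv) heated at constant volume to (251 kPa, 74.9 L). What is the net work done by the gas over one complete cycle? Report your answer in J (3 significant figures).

W_net ≈ -4880 J

Constant-volume legs do no work.
W(i) = (251)(23.5 − 74.9) = -12901 J; W(iii) = (156)(74.9 − 23.5) = 8018 J.
W_net = -12901 + 8018 = -4883 J (the counter-clockwise enclosed area).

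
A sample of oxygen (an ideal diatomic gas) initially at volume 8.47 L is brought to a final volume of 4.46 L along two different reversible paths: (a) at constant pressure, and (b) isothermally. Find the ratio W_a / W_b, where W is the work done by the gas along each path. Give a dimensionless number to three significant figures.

Path (a) isobaric: W = P₁(V₂ − V₁) → W_a/(P₁V₁) = -0.4734.
Path (b) isothermal: W = P₁V₁ ln(V₂/V₁) → W_b/(P₁V₁) = -0.6414.
W_a / W_b = -0.4734 / -0.6414 = 0.7381.

W_a / W_b ≈ 0.738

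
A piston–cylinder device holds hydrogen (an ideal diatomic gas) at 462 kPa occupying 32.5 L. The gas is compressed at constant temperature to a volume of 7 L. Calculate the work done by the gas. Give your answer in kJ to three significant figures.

Isothermal: W = nRT ln(V₂/V₁) = P₁V₁ ln(V₂/V₁).
P₁V₁ = (462 kPa)(32.5 L) = 15015 J.
W = 15015 × ln(7/32.5) = 15015 × -1.535
W_by_gas = -23053 J.

W ≈ -23.1 kJ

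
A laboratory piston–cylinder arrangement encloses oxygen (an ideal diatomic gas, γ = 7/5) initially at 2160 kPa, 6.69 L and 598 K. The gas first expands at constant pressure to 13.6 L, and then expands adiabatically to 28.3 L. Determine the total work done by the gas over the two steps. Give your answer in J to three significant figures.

Step 1 (isobaric): W = PΔV = (2160 kPa)(13.6 − 6.69 L) = 14926 J.
After step 1: P = 2160 kPa, V = 13.6 L, T = 1216 K.
Step 2 (adiabatic): W = (P₁V₁ − P₂V₂)/(γ−1) = (29376 − 21913)/0.4 = 18659 J.
W_total = 14926 + 18659 = 33584 J.

W_total ≈ 33600 J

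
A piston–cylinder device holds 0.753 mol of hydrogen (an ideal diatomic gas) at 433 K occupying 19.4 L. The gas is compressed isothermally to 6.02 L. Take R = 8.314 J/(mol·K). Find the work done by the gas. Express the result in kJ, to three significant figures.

Isothermal: W = nRT ln(V₂/V₁).
W = (0.753)(8.314)(433) × ln(6.02/19.4)
  = 2711 × -1.17
W_by_gas = -3172 J.

W ≈ -3.17 kJ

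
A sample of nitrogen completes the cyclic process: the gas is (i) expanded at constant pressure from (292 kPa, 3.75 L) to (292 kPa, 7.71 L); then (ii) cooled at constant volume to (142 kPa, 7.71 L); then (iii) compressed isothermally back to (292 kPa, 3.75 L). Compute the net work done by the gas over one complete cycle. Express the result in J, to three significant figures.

Leg (i): W = PΔV = (292)(7.71 − 3.75) = 1156 J.
Leg (ii): W = 0.
Leg (iii): W = PᵢVᵢ ln(V_f/Vᵢ) = (1095) ln(3.75/7.71) = -789.1 J.
W_net = 1156 − 789.1 = 367.2 J.

W_net ≈ 367 J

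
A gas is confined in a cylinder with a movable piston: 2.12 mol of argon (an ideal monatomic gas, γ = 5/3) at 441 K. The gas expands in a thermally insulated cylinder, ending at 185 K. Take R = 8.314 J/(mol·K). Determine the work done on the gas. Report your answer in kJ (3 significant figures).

W ≈ -6.77 kJ

Adiabatic ⇒ Q = 0, so W_by = −ΔU = nCᵥ(T₁ − T₂).
Cᵥ = 3R/2 = 12.47 J/(mol·K).
W = (2.12)(12.47)(441 − 185) = 6768 J.
Work on gas = −W_by = -6768 J.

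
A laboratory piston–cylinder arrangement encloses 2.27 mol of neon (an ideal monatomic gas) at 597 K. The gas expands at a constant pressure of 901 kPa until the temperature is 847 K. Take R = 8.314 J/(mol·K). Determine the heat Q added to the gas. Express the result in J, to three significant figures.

Q ≈ 11800 J

Isobaric: W = nRΔT = (2.27)(8.314)(250) = 4718 J.
ΔU = nCᵥΔT with Cᵥ = 3R/2: ΔU = (2.27)(12.47)(250) = 7077 J.
Q = ΔU + W = 7077 + 4718 = 11795 J.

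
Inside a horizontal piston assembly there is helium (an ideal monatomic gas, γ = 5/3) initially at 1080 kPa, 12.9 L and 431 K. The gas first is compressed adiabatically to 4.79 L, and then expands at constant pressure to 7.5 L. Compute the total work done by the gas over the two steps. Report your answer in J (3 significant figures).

W_total ≈ -4300 J

Step 1 (adiabatic): W = (P₁V₁ − P₂V₂)/(γ−1) = (13932 − 26968)/0.667 = -19554 J.
After step 1: P = 5630 kPa, V = 4.79 L, T = 834.3 K.
Step 2 (isobaric): W = PΔV = (5630 kPa)(7.5 − 4.79 L) = 15257 J.
W_total = -19554 + 15257 = -4297 J.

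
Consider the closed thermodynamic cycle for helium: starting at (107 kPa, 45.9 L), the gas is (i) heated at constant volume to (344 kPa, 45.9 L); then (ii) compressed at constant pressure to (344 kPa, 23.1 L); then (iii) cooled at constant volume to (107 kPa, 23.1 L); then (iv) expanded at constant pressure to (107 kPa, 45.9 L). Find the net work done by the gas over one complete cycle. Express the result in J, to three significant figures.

W_net ≈ -5400 J

Constant-volume legs do no work.
W(ii) = (344)(23.1 − 45.9) = -7843 J; W(iv) = (107)(45.9 − 23.1) = 2440 J.
W_net = -7843 + 2440 = -5404 J (the counter-clockwise enclosed area).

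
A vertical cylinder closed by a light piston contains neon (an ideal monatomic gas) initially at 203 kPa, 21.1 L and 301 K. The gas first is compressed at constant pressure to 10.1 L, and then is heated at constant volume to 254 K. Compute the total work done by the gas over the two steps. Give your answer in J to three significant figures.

W_total ≈ -2230 J

Step 1 (isobaric): W = PΔV = (203 kPa)(10.1 − 21.1 L) = -2233 J.
Step 2 (isochoric): W = 0 (constant volume).
W_total = -2233 + 0 = -2233 J.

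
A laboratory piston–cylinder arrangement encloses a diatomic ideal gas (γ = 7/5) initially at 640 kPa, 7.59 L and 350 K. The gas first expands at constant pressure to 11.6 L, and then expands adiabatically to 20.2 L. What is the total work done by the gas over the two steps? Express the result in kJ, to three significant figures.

Step 1 (isobaric): W = PΔV = (640 kPa)(11.6 − 7.59 L) = 2566 J.
After step 1: P = 640 kPa, V = 11.6 L, T = 534.9 K.
Step 2 (adiabatic): W = (P₁V₁ − P₂V₂)/(γ−1) = (7424 − 5947)/0.4 = 3693 J.
W_total = 2566 + 3693 = 6259 J.

W_total ≈ 6.26 kJ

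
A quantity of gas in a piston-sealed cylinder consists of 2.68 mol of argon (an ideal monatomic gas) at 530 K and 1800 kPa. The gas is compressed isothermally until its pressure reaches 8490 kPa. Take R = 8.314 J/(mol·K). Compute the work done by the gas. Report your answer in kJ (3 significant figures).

W ≈ -18.3 kJ

Isothermal process: W = nRT ln(V₂/V₁) = nRT ln(P₁/P₂).
W = (2.68)(8.314)(530) × ln(1800/8490)
  = 11809 × ln(0.212) = 11809 × -1.551
W_by_gas = -18317 J.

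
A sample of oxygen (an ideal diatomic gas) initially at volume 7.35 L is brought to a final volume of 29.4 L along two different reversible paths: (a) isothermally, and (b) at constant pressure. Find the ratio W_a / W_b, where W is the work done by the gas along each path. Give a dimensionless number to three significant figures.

Path (a) isothermal: W = P₁V₁ ln(V₂/V₁) → W_a/(P₁V₁) = 1.386.
Path (b) isobaric: W = P₁(V₂ − V₁) → W_b/(P₁V₁) = 3.
W_a / W_b = 1.386 / 3 = 0.4621.

W_a / W_b ≈ 0.462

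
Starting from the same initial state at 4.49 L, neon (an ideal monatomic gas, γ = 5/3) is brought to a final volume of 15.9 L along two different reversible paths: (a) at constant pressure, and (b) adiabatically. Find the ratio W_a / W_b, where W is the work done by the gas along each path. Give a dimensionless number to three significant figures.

Path (a) isobaric: W = P₁(V₂ − V₁) → W_a/(P₁V₁) = 2.541.
Path (b) adiabatic: W = P₁V₁(1 − (V₁/V₂)^(γ−1))/(γ−1) → W_b/(P₁V₁) = 0.8544.
W_a / W_b = 2.541 / 0.8544 = 2.974.

W_a / W_b ≈ 2.97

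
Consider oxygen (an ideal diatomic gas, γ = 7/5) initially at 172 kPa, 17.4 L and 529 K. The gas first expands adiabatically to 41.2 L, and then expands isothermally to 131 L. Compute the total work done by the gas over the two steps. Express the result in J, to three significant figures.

Step 1 (adiabatic): W = (P₁V₁ − P₂V₂)/(γ−1) = (2993 − 2120)/0.4 = 2182 J.
After step 1: P = 51.46 kPa, V = 41.2 L, T = 374.7 K.
Step 2 (isothermal): W = P₁V₁ ln(V₂/V₁) = (2120) ln(131/41.2) = 2452 J.
W_total = 2182 + 2452 = 4634 J.

W_total ≈ 4630 J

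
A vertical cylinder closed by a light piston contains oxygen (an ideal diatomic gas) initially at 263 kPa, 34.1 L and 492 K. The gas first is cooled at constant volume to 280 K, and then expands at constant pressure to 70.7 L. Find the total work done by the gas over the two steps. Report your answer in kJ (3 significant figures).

Step 1 (isochoric): W = 0 (constant volume).
After step 1: P = 149.7 kPa (V unchanged).
Step 2 (isobaric): W = PΔV = (149.7 kPa)(70.7 − 34.1 L) = 5478 J.
W_total = 0 + 5478 = 5478 J.

W_total ≈ 5.48 kJ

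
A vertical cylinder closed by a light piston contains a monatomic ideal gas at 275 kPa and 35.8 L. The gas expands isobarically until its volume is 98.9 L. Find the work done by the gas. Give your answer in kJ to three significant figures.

Isobaric: W = P ΔV.
W = (275 kPa)(98.9 − 35.8 L) = (275)(63.1) = 17353 J.

W ≈ 17.4 kJ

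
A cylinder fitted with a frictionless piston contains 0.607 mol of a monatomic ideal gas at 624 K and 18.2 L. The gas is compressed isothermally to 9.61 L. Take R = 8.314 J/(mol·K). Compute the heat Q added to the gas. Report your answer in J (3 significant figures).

Q ≈ -2010 J

Isothermal ⇒ ΔU = 0, so Q = W = nRT ln(V₂/V₁).
Q = (0.607)(8.314)(624) ln(9.61/18.2) = 3149 × -0.6386 = -2011 J.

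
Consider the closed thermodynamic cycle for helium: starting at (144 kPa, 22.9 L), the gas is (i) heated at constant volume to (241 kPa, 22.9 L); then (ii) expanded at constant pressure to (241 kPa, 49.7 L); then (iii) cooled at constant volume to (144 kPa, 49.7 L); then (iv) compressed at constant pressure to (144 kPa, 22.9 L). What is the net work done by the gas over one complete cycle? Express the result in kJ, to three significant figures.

W_net ≈ 2.60 kJ

Constant-volume legs do no work.
W(ii) = (241)(49.7 − 22.9) = 6459 J; W(iv) = (144)(22.9 − 49.7) = -3859 J.
W_net = 6459 − 3859 = 2600 J (the clockwise enclosed area).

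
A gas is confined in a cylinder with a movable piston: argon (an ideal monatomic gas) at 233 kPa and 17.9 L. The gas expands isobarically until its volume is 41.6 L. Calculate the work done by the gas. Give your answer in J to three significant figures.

W ≈ 5520 J

Isobaric: W = P ΔV.
W = (233 kPa)(41.6 − 17.9 L) = (233)(23.7) = 5522 J.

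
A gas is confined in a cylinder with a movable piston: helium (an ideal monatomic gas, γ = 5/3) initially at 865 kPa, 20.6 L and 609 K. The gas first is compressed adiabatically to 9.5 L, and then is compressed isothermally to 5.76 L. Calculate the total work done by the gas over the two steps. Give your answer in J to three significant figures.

W_total ≈ -33000 J

Step 1 (adiabatic): W = (P₁V₁ − P₂V₂)/(γ−1) = (17819 − 29852)/0.667 = -18050 J.
After step 1: P = 3142 kPa, V = 9.5 L, T = 1020 K.
Step 2 (isothermal): W = P₁V₁ ln(V₂/V₁) = (29852) ln(5.76/9.5) = -14937 J.
W_total = -18050 − 14937 = -32987 J.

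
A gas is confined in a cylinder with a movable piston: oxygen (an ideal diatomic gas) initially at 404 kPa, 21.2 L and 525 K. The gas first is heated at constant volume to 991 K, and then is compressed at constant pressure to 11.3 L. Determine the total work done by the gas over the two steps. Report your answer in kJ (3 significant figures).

W_total ≈ -7.55 kJ

Step 1 (isochoric): W = 0 (constant volume).
After step 1: P = 762.6 kPa (V unchanged).
Step 2 (isobaric): W = PΔV = (762.6 kPa)(11.3 − 21.2 L) = -7550 J.
W_total = 0 − 7550 = -7550 J.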